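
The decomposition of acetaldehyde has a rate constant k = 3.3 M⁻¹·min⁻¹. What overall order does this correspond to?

second order (2)

Step 1: The units of k for an nth-order reaction are (concentration)^(1-n)·(time)⁻¹.
Step 2: Here k has units M⁻¹·min⁻¹, so the concentration exponent is -1.
Step 3: 1 - n = -1 ⇒ n = 2. The reaction is second order.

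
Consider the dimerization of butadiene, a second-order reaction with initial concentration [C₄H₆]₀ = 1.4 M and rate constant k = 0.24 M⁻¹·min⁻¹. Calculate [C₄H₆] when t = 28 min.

0.1345 M

Step 1: For a second-order reaction: 1/[C₄H₆] = 1/[C₄H₆]₀ + kt
Step 2: 1/[C₄H₆] = 1/1.4 + 0.24 × 28
Step 3: 1/[C₄H₆] = 0.7143 + 6.72 = 7.434
Step 4: [C₄H₆] = 1/7.434 = 0.1345 M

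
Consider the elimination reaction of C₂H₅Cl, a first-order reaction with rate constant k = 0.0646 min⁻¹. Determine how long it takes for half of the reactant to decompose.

10.73 min

Step 1: For a first-order reaction, t₁/₂ = ln(2)/k
Step 2: t₁/₂ = ln(2)/0.0646
Step 3: t₁/₂ = 0.6931/0.0646 = 10.73 min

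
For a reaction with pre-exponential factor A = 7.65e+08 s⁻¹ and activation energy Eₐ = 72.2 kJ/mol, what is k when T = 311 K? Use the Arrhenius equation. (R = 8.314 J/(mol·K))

5.71e-04 s⁻¹

Step 1: Use the Arrhenius equation: k = A × exp(-Eₐ/RT)
Step 2: Convert Eₐ to J/mol: 72.2 kJ/mol = 72200 J/mol
Step 3: Calculate the exponent: -Eₐ/(RT) = -72200/(8.314 × 311) = -27.92330
Step 4: k = 7.65e+08 × exp(-27.92330)
Step 5: k = 7.65e+08 × 7.46560e-13 = 5.7112e-04 s⁻¹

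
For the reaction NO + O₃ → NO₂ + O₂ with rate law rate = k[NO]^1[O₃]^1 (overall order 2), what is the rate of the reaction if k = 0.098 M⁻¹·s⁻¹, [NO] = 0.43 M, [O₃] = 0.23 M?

0.009692 M/s

Step 1: The rate law is rate = k[NO]^1[O₃]^1, overall order = 1+1 = 2
Step 2: Substitute values: rate = 0.098 × (0.43)^1 × (0.23)^1
Step 3: rate = 0.098 × 0.43 × 0.23 = 0.0096922 M/s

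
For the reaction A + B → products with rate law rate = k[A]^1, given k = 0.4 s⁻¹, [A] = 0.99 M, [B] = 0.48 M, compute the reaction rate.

0.396 M/s

Step 1: The rate law is rate = k[A]^1
Step 2: Note that the rate does not depend on [B] (zero order in B).
Step 3: rate = 0.4 × (0.99)^1 = 0.396 M/s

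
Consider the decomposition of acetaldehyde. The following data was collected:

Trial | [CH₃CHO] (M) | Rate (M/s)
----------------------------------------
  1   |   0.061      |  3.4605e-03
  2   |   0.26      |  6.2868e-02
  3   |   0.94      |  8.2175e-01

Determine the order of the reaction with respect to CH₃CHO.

second order (2)

Step 1: Compare trials to find order n where rate₂/rate₁ = ([CH₃CHO]₂/[CH₃CHO]₁)^n
Step 2: rate₂/rate₁ = 6.2868e-02/3.4605e-03 = 18.17
Step 3: [CH₃CHO]₂/[CH₃CHO]₁ = 0.26/0.061 = 4.262
Step 4: n = ln(18.17)/ln(4.262) = 2.00 ≈ 2
Step 5: The reaction is second order in CH₃CHO.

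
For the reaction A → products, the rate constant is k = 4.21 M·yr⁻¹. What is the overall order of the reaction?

zeroth order (0)

Step 1: The units of k for an nth-order reaction are (concentration)^(1-n)·(time)⁻¹.
Step 2: Here k has units M·yr⁻¹, so the concentration exponent is 1.
Step 3: 1 - n = 1 ⇒ n = 0. The reaction is zeroth order.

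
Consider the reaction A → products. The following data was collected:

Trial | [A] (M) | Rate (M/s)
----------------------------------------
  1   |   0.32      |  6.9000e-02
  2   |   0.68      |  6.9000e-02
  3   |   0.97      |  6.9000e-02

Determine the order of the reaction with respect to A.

zeroth order (0)

Step 1: Compare trials - when concentration changes, rate stays constant.
Step 2: rate₂/rate₁ = 6.9000e-02/6.9000e-02 = 1
Step 3: [A]₂/[A]₁ = 0.68/0.32 = 2.125
Step 4: Since rate ratio ≈ (conc ratio)^0, the reaction is zeroth order.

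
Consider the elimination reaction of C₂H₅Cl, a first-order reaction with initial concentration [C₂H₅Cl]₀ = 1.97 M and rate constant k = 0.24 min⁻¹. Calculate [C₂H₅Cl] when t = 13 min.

0.08699 M

Step 1: For a first-order reaction: [C₂H₅Cl] = [C₂H₅Cl]₀ × e^(-kt)
Step 2: [C₂H₅Cl] = 1.97 × e^(-0.24 × 13)
Step 3: [C₂H₅Cl] = 1.97 × e^(-3.12)
Step 4: [C₂H₅Cl] = 1.97 × 0.0441572 = 0.08699 M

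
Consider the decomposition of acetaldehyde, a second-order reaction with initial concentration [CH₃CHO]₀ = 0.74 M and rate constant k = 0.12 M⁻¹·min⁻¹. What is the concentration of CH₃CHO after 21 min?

0.2583 M

Step 1: For a second-order reaction: 1/[CH₃CHO] = 1/[CH₃CHO]₀ + kt
Step 2: 1/[CH₃CHO] = 1/0.74 + 0.12 × 21
Step 3: 1/[CH₃CHO] = 1.351 + 2.52 = 3.871
Step 4: [CH₃CHO] = 1/3.871 = 0.2583 M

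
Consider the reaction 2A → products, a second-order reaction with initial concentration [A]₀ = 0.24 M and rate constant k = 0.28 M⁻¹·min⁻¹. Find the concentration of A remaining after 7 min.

0.1632 M

Step 1: For a second-order reaction: 1/[A] = 1/[A]₀ + kt
Step 2: 1/[A] = 1/0.24 + 0.28 × 7
Step 3: 1/[A] = 4.167 + 1.96 = 6.127
Step 4: [A] = 1/6.127 = 0.1632 M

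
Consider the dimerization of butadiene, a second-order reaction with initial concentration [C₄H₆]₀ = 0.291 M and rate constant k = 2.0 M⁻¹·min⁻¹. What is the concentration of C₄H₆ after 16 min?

0.02822 M

Step 1: For a second-order reaction: 1/[C₄H₆] = 1/[C₄H₆]₀ + kt
Step 2: 1/[C₄H₆] = 1/0.291 + 2.0 × 16
Step 3: 1/[C₄H₆] = 3.436 + 32 = 35.44
Step 4: [C₄H₆] = 1/35.44 = 0.02822 M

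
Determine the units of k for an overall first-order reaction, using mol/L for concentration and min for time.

min⁻¹

Step 1: For overall order n, rate = k × (concentration)^n.
Step 2: Rate has units mol/L·min⁻¹; concentration term has units (mol/L)^1.
Step 3: k = rate / (concentration)^n, so units of k = (mol/L)^(1-1)·min⁻¹ = min⁻¹.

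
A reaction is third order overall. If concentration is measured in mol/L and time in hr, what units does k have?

(mol/L)⁻²·hr⁻¹

Step 1: For overall order n, rate = k × (concentration)^n.
Step 2: Rate has units mol/L·hr⁻¹; concentration term has units (mol/L)^3.
Step 3: k = rate / (concentration)^n, so units of k = (mol/L)^(1-3)·hr⁻¹ = (mol/L)⁻²·hr⁻¹.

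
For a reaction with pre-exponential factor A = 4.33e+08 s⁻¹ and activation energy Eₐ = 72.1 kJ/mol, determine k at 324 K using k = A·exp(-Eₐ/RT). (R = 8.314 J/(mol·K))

1.03e-03 s⁻¹

Step 1: Use the Arrhenius equation: k = A × exp(-Eₐ/RT)
Step 2: Convert Eₐ to J/mol: 72.1 kJ/mol = 72100 J/mol
Step 3: Calculate the exponent: -Eₐ/(RT) = -72100/(8.314 × 324) = -26.76580
Step 4: k = 4.33e+08 × exp(-26.76580)
Step 5: k = 4.33e+08 × 2.37553e-12 = 1.0286e-03 s⁻¹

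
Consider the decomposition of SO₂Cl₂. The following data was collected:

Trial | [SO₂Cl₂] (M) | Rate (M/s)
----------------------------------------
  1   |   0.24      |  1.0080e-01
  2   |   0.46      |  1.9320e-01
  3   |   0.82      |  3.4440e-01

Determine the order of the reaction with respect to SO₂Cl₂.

first order (1)

Step 1: Compare trials to find order n where rate₂/rate₁ = ([SO₂Cl₂]₂/[SO₂Cl₂]₁)^n
Step 2: rate₂/rate₁ = 1.9320e-01/1.0080e-01 = 1.917
Step 3: [SO₂Cl₂]₂/[SO₂Cl₂]₁ = 0.46/0.24 = 1.917
Step 4: n = ln(1.917)/ln(1.917) = 1.00 ≈ 1
Step 5: The reaction is first order in SO₂Cl₂.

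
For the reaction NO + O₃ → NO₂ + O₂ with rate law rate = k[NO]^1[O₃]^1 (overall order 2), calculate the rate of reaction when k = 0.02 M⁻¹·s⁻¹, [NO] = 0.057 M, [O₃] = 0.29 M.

0.0003306 M/s

Step 1: The rate law is rate = k[NO]^1[O₃]^1, overall order = 1+1 = 2
Step 2: Substitute values: rate = 0.02 × (0.057)^1 × (0.29)^1
Step 3: rate = 0.02 × 0.057 × 0.29 = 0.0003306 M/s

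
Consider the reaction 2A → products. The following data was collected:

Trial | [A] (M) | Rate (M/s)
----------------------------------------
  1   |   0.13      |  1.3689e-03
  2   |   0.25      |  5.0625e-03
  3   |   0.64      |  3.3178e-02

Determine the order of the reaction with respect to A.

second order (2)

Step 1: Compare trials to find order n where rate₂/rate₁ = ([A]₂/[A]₁)^n
Step 2: rate₂/rate₁ = 5.0625e-03/1.3689e-03 = 3.698
Step 3: [A]₂/[A]₁ = 0.25/0.13 = 1.923
Step 4: n = ln(3.698)/ln(1.923) = 2.00 ≈ 2
Step 5: The reaction is second order in A.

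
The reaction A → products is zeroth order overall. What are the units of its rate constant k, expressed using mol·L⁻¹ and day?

mol·L⁻¹·day⁻¹

Step 1: For overall order n, rate = k × (concentration)^n.
Step 2: Rate has units mol·L⁻¹·day⁻¹; concentration term has units (mol·L⁻¹)^0.
Step 3: k = rate / (concentration)^n, so units of k = (mol·L⁻¹)^(1-0)·day⁻¹ = mol·L⁻¹·day⁻¹.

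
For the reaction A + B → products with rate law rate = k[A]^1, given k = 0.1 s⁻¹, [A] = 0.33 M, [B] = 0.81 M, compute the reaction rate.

0.033 M/s

Step 1: The rate law is rate = k[A]^1
Step 2: Note that the rate does not depend on [B] (zero order in B).
Step 3: rate = 0.1 × (0.33)^1 = 0.033 M/s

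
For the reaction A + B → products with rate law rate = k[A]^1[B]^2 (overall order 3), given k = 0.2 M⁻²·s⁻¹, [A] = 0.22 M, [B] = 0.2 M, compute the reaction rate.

0.00176 M/s

Step 1: The rate law is rate = k[A]^1[B]^2, overall order = 1+2 = 3
Step 2: Substitute values: rate = 0.2 × (0.22)^1 × (0.2)^2
Step 3: rate = 0.2 × 0.22 × 0.04 = 0.00176 M/s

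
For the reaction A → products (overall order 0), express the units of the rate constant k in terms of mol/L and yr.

mol/L·yr⁻¹

Step 1: For overall order n, rate = k × (concentration)^n.
Step 2: Rate has units mol/L·yr⁻¹; concentration term has units (mol/L)^0.
Step 3: k = rate / (concentration)^n, so units of k = (mol/L)^(1-0)·yr⁻¹ = mol/L·yr⁻¹.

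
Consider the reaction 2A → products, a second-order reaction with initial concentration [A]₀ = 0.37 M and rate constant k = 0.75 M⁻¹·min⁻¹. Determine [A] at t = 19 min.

0.05899 M

Step 1: For a second-order reaction: 1/[A] = 1/[A]₀ + kt
Step 2: 1/[A] = 1/0.37 + 0.75 × 19
Step 3: 1/[A] = 2.703 + 14.25 = 16.95
Step 4: [A] = 1/16.95 = 0.05899 M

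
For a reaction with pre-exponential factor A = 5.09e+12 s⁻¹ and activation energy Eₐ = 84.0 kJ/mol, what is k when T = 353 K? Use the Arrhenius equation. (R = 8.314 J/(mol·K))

1.89e+00 s⁻¹

Step 1: Use the Arrhenius equation: k = A × exp(-Eₐ/RT)
Step 2: Convert Eₐ to J/mol: 84.0 kJ/mol = 84000 J/mol
Step 3: Calculate the exponent: -Eₐ/(RT) = -84000/(8.314 × 353) = -28.62164
Step 4: k = 5.09e+12 × exp(-28.62164)
Step 5: k = 5.09e+12 × 3.71347e-13 = 1.8902e+00 s⁻¹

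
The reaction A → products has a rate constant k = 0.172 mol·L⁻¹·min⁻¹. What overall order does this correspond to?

zeroth order (0)

Step 1: The units of k for an nth-order reaction are (concentration)^(1-n)·(time)⁻¹.
Step 2: Here k has units mol·L⁻¹·min⁻¹, so the concentration exponent is 1.
Step 3: 1 - n = 1 ⇒ n = 0. The reaction is zeroth order.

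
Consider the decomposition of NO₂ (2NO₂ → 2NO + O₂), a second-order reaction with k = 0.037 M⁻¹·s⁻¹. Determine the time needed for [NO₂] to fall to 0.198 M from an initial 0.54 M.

86.45 s

Step 1: For second-order: t = (1/[NO₂] - 1/[NO₂]₀)/k
Step 2: t = (1/0.198 - 1/0.54)/0.037
Step 3: t = (5.051 - 1.852)/0.037
Step 4: t = 3.199/0.037 = 86.45 s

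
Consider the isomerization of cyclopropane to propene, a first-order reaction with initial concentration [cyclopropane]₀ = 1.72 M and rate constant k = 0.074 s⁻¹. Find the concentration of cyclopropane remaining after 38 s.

0.1033 M

Step 1: For a first-order reaction: [cyclopropane] = [cyclopropane]₀ × e^(-kt)
Step 2: [cyclopropane] = 1.72 × e^(-0.074 × 38)
Step 3: [cyclopropane] = 1.72 × e^(-2.812)
Step 4: [cyclopropane] = 1.72 × 0.0600847 = 0.1033 M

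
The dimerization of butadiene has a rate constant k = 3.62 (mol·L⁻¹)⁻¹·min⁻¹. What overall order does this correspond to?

second order (2)

Step 1: The units of k for an nth-order reaction are (concentration)^(1-n)·(time)⁻¹.
Step 2: Here k has units (mol·L⁻¹)⁻¹·min⁻¹, so the concentration exponent is -1.
Step 3: 1 - n = -1 ⇒ n = 2. The reaction is second order.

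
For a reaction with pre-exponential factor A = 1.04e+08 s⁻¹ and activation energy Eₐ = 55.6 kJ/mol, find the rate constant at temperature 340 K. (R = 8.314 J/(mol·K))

2.98e-01 s⁻¹

Step 1: Use the Arrhenius equation: k = A × exp(-Eₐ/RT)
Step 2: Convert Eₐ to J/mol: 55.6 kJ/mol = 55600 J/mol
Step 3: Calculate the exponent: -Eₐ/(RT) = -55600/(8.314 × 340) = -19.66916
Step 4: k = 1.04e+08 × exp(-19.66916)
Step 5: k = 1.04e+08 × 2.86941e-09 = 2.9842e-01 s⁻¹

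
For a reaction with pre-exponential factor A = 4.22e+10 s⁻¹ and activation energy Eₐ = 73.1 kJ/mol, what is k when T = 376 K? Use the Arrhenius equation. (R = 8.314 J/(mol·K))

2.95e+00 s⁻¹

Step 1: Use the Arrhenius equation: k = A × exp(-Eₐ/RT)
Step 2: Convert Eₐ to J/mol: 73.1 kJ/mol = 73100 J/mol
Step 3: Calculate the exponent: -Eₐ/(RT) = -73100/(8.314 × 376) = -23.38404
Step 4: k = 4.22e+10 × exp(-23.38404)
Step 5: k = 4.22e+10 × 6.98941e-11 = 2.9495e+00 s⁻¹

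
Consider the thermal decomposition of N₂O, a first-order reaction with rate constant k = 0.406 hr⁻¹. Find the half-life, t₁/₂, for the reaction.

1.707 hr

Step 1: For a first-order reaction, t₁/₂ = ln(2)/k
Step 2: t₁/₂ = ln(2)/0.406
Step 3: t₁/₂ = 0.6931/0.406 = 1.707 hr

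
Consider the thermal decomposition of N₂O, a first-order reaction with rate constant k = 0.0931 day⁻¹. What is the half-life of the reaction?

7.445 day

Step 1: For a first-order reaction, t₁/₂ = ln(2)/k
Step 2: t₁/₂ = ln(2)/0.0931
Step 3: t₁/₂ = 0.6931/0.0931 = 7.445 day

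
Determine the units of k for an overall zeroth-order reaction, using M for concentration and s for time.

M·s⁻¹

Step 1: For overall order n, rate = k × (concentration)^n.
Step 2: Rate has units M·s⁻¹; concentration term has units M^0.
Step 3: k = rate / (concentration)^n, so units of k = M^(1-0)·s⁻¹ = M·s⁻¹.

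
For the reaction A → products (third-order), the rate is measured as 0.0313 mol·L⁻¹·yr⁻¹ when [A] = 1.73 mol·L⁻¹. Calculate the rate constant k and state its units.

0.006045 (mol·L⁻¹)⁻²·yr⁻¹

Step 1: rate = k[A]^3, so k = rate / [A]^3.
Step 2: k = 0.0313 / (1.73)^3 = 0.0313 / 5.178.
Step 3: k = 0.006045 (mol·L⁻¹)⁻²·yr⁻¹.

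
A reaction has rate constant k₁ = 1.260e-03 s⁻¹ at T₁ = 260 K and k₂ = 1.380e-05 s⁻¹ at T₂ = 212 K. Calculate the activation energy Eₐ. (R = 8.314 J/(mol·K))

43.1 kJ/mol

Step 1: Use the two-temperature Arrhenius form: ln(k₂/k₁) = -Eₐ/R × (1/T₂ - 1/T₁)
Step 2: ln(k₂/k₁) = ln(1.380e-05/1.260e-03) = ln(0.0109524) = -4.5142
Step 3: 1/T₂ - 1/T₁ = 1/212 - 1/260 = 8.708273e-04 K⁻¹
Step 4: Eₐ = -R × ln(k₂/k₁) / (1/T₂ - 1/T₁) = -8.314 × -4.5142 / 8.708273e-04
Step 5: Eₐ = 4.3098e+04 J/mol = 43.1 kJ/mol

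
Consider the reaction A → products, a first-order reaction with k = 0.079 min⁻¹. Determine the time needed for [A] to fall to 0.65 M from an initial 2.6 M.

17.55 min

Step 1: For first-order: t = ln([A]₀/[A])/k
Step 2: t = ln(2.6/0.65)/0.079
Step 3: t = ln(4)/0.079
Step 4: t = 1.386/0.079 = 17.55 min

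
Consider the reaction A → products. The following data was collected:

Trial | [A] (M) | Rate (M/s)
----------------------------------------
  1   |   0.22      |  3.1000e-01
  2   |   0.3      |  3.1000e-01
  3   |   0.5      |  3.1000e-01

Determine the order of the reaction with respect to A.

zeroth order (0)

Step 1: Compare trials - when concentration changes, rate stays constant.
Step 2: rate₂/rate₁ = 3.1000e-01/3.1000e-01 = 1
Step 3: [A]₂/[A]₁ = 0.3/0.22 = 1.364
Step 4: Since rate ratio ≈ (conc ratio)^0, the reaction is zeroth order.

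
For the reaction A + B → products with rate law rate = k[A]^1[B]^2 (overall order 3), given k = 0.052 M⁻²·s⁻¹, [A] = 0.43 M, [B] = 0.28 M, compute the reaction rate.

0.001753 M/s

Step 1: The rate law is rate = k[A]^1[B]^2, overall order = 1+2 = 3
Step 2: Substitute values: rate = 0.052 × (0.43)^1 × (0.28)^2
Step 3: rate = 0.052 × 0.43 × 0.0784 = 0.00175302 M/s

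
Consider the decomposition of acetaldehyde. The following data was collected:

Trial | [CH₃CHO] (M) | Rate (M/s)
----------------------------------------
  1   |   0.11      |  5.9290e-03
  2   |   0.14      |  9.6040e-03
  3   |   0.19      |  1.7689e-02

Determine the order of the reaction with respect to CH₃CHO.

second order (2)

Step 1: Compare trials to find order n where rate₂/rate₁ = ([CH₃CHO]₂/[CH₃CHO]₁)^n
Step 2: rate₂/rate₁ = 9.6040e-03/5.9290e-03 = 1.62
Step 3: [CH₃CHO]₂/[CH₃CHO]₁ = 0.14/0.11 = 1.273
Step 4: n = ln(1.62)/ln(1.273) = 2.00 ≈ 2
Step 5: The reaction is second order in CH₃CHO.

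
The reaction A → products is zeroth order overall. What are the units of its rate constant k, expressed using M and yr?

M·yr⁻¹

Step 1: For overall order n, rate = k × (concentration)^n.
Step 2: Rate has units M·yr⁻¹; concentration term has units M^0.
Step 3: k = rate / (concentration)^n, so units of k = M^(1-0)·yr⁻¹ = M·yr⁻¹.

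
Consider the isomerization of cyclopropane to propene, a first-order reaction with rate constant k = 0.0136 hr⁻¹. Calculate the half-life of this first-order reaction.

50.97 hr

Step 1: For a first-order reaction, t₁/₂ = ln(2)/k
Step 2: t₁/₂ = ln(2)/0.0136
Step 3: t₁/₂ = 0.6931/0.0136 = 50.97 hr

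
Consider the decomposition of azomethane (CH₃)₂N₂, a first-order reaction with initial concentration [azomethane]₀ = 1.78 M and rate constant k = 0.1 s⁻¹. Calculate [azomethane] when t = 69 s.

0.001794 M

Step 1: For a first-order reaction: [azomethane] = [azomethane]₀ × e^(-kt)
Step 2: [azomethane] = 1.78 × e^(-0.1 × 69)
Step 3: [azomethane] = 1.78 × e^(-6.9)
Step 4: [azomethane] = 1.78 × 0.00100779 = 0.001794 M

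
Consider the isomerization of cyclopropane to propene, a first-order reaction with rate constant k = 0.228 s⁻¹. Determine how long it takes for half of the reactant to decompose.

3.04 s

Step 1: For a first-order reaction, t₁/₂ = ln(2)/k
Step 2: t₁/₂ = ln(2)/0.228
Step 3: t₁/₂ = 0.6931/0.228 = 3.04 s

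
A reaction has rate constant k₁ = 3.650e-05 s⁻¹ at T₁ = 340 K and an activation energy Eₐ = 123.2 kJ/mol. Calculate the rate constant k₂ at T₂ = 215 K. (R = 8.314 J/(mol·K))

3.611e-16 s⁻¹

Step 1: Use the two-temperature Arrhenius form: ln(k₂/k₁) = -Eₐ/R × (1/T₂ - 1/T₁)
Step 2: Convert Eₐ to J/mol: 123.2 kJ/mol = 123200 J/mol
Step 3: 1/T₂ - 1/T₁ = 1/215 - 1/340 = 1.709986e-03 K⁻¹
Step 4: ln(k₂/k₁) = -123200/8.314 × 1.709986e-03 = -25.33922
Step 5: k₂ = k₁ × exp(-25.33922) = 3.650e-05 × 9.89274e-12 = 3.611e-16 s⁻¹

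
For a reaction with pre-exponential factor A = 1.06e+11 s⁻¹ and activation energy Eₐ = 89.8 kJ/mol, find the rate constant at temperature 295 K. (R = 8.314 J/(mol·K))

1.33e-05 s⁻¹

Step 1: Use the Arrhenius equation: k = A × exp(-Eₐ/RT)
Step 2: Convert Eₐ to J/mol: 89.8 kJ/mol = 89800 J/mol
Step 3: Calculate the exponent: -Eₐ/(RT) = -89800/(8.314 × 295) = -36.61376
Step 4: k = 1.06e+11 × exp(-36.61376)
Step 5: k = 1.06e+11 × 1.25558e-16 = 1.3309e-05 s⁻¹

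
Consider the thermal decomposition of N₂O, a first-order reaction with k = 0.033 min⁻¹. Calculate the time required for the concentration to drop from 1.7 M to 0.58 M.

32.59 min

Step 1: For first-order: t = ln([N₂O]₀/[N₂O])/k
Step 2: t = ln(1.7/0.58)/0.033
Step 3: t = ln(2.931)/0.033
Step 4: t = 1.075/0.033 = 32.59 min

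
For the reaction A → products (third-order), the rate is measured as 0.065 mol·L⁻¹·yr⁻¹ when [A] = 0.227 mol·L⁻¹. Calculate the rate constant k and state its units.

5.557 (mol·L⁻¹)⁻²·yr⁻¹

Step 1: rate = k[A]^3, so k = rate / [A]^3.
Step 2: k = 0.065 / (0.227)^3 = 0.065 / 0.0117.
Step 3: k = 5.557 (mol·L⁻¹)⁻²·yr⁻¹.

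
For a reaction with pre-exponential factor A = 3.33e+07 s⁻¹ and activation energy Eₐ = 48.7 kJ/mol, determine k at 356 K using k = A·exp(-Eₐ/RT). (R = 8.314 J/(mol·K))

2.38e+00 s⁻¹

Step 1: Use the Arrhenius equation: k = A × exp(-Eₐ/RT)
Step 2: Convert Eₐ to J/mol: 48.7 kJ/mol = 48700 J/mol
Step 3: Calculate the exponent: -Eₐ/(RT) = -48700/(8.314 × 356) = -16.45390
Step 4: k = 3.33e+07 × exp(-16.45390)
Step 5: k = 3.33e+07 × 7.14763e-08 = 2.3802e+00 s⁻¹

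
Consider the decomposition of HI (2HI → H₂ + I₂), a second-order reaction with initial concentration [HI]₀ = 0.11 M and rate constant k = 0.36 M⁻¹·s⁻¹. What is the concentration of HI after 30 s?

0.05027 M

Step 1: For a second-order reaction: 1/[HI] = 1/[HI]₀ + kt
Step 2: 1/[HI] = 1/0.11 + 0.36 × 30
Step 3: 1/[HI] = 9.091 + 10.8 = 19.89
Step 4: [HI] = 1/19.89 = 0.05027 M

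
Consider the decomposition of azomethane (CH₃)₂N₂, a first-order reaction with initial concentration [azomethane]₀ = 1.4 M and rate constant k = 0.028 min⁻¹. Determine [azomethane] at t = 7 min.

1.151 M

Step 1: For a first-order reaction: [azomethane] = [azomethane]₀ × e^(-kt)
Step 2: [azomethane] = 1.4 × e^(-0.028 × 7)
Step 3: [azomethane] = 1.4 × e^(-0.196)
Step 4: [azomethane] = 1.4 × 0.822012 = 1.151 M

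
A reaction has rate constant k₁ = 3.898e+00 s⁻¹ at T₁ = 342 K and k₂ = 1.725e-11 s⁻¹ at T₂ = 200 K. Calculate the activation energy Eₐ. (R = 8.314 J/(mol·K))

104.7 kJ/mol

Step 1: Use the two-temperature Arrhenius form: ln(k₂/k₁) = -Eₐ/R × (1/T₂ - 1/T₁)
Step 2: ln(k₂/k₁) = ln(1.725e-11/3.898e+00) = ln(4.42535e-12) = -26.1437
Step 3: 1/T₂ - 1/T₁ = 1/200 - 1/342 = 2.076023e-03 K⁻¹
Step 4: Eₐ = -R × ln(k₂/k₁) / (1/T₂ - 1/T₁) = -8.314 × -26.1437 / 2.076023e-03
Step 5: Eₐ = 1.0470e+05 J/mol = 104.7 kJ/mol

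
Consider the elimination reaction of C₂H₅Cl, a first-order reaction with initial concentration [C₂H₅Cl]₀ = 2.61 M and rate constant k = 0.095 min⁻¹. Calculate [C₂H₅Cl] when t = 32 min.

0.1248 M

Step 1: For a first-order reaction: [C₂H₅Cl] = [C₂H₅Cl]₀ × e^(-kt)
Step 2: [C₂H₅Cl] = 2.61 × e^(-0.095 × 32)
Step 3: [C₂H₅Cl] = 2.61 × e^(-3.04)
Step 4: [C₂H₅Cl] = 2.61 × 0.0478349 = 0.1248 M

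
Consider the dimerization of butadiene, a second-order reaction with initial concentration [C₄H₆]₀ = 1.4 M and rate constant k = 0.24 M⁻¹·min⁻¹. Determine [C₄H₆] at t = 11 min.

0.2981 M

Step 1: For a second-order reaction: 1/[C₄H₆] = 1/[C₄H₆]₀ + kt
Step 2: 1/[C₄H₆] = 1/1.4 + 0.24 × 11
Step 3: 1/[C₄H₆] = 0.7143 + 2.64 = 3.354
Step 4: [C₄H₆] = 1/3.354 = 0.2981 M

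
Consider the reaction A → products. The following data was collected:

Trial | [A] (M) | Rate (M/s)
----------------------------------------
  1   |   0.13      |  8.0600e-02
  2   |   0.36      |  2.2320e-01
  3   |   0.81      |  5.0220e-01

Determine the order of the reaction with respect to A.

first order (1)

Step 1: Compare trials to find order n where rate₂/rate₁ = ([A]₂/[A]₁)^n
Step 2: rate₂/rate₁ = 2.2320e-01/8.0600e-02 = 2.769
Step 3: [A]₂/[A]₁ = 0.36/0.13 = 2.769
Step 4: n = ln(2.769)/ln(2.769) = 1.00 ≈ 1
Step 5: The reaction is first order in A.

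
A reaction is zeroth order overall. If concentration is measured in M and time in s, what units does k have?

M·s⁻¹

Step 1: For overall order n, rate = k × (concentration)^n.
Step 2: Rate has units M·s⁻¹; concentration term has units M^0.
Step 3: k = rate / (concentration)^n, so units of k = M^(1-0)·s⁻¹ = M·s⁻¹.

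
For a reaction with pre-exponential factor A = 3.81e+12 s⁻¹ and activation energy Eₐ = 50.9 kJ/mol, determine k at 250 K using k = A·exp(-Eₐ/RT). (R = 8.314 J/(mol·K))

8.82e+01 s⁻¹

Step 1: Use the Arrhenius equation: k = A × exp(-Eₐ/RT)
Step 2: Convert Eₐ to J/mol: 50.9 kJ/mol = 50900 J/mol
Step 3: Calculate the exponent: -Eₐ/(RT) = -50900/(8.314 × 250) = -24.48881
Step 4: k = 3.81e+12 × exp(-24.48881)
Step 5: k = 3.81e+12 × 2.31550e-11 = 8.8221e+01 s⁻¹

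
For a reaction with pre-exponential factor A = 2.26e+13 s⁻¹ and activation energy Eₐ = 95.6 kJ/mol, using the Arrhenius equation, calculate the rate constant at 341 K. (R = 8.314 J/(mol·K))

5.12e-02 s⁻¹

Step 1: Use the Arrhenius equation: k = A × exp(-Eₐ/RT)
Step 2: Convert Eₐ to J/mol: 95.6 kJ/mol = 95600 J/mol
Step 3: Calculate the exponent: -Eₐ/(RT) = -95600/(8.314 × 341) = -33.72046
Step 4: k = 2.26e+13 × exp(-33.72046)
Step 5: k = 2.26e+13 × 2.26668e-15 = 5.1227e-02 s⁻¹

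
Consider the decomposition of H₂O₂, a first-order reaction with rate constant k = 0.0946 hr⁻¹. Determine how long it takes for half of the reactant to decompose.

7.327 hr

Step 1: For a first-order reaction, t₁/₂ = ln(2)/k
Step 2: t₁/₂ = ln(2)/0.0946
Step 3: t₁/₂ = 0.6931/0.0946 = 7.327 hr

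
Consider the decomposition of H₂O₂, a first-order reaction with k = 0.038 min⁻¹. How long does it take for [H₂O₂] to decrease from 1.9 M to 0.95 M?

18.24 min

Step 1: For first-order: t = ln([H₂O₂]₀/[H₂O₂])/k
Step 2: t = ln(1.9/0.95)/0.038
Step 3: t = ln(2)/0.038
Step 4: t = 0.6931/0.038 = 18.24 min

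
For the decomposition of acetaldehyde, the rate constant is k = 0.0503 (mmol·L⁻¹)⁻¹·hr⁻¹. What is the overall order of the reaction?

second order (2)

Step 1: The units of k for an nth-order reaction are (concentration)^(1-n)·(time)⁻¹.
Step 2: Here k has units (mmol·L⁻¹)⁻¹·hr⁻¹, so the concentration exponent is -1.
Step 3: 1 - n = -1 ⇒ n = 2. The reaction is second order.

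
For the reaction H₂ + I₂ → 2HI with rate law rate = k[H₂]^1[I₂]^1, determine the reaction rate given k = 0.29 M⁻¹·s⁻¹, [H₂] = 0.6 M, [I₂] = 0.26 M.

0.04524 M/s

Step 1: The rate law is rate = k[H₂]^1[I₂]^1
Step 2: Substitute: rate = 0.29 × (0.6)^1 × (0.26)^1
Step 3: rate = 0.29 × 0.6 × 0.26 = 0.04524 M/s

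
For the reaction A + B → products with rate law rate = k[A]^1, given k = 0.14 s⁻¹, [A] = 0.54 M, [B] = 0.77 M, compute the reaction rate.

0.0756 M/s

Step 1: The rate law is rate = k[A]^1
Step 2: Note that the rate does not depend on [B] (zero order in B).
Step 3: rate = 0.14 × (0.54)^1 = 0.0756 M/s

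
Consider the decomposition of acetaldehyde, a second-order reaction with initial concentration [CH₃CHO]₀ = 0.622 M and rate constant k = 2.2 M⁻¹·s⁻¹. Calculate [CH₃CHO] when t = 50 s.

0.00896 M

Step 1: For a second-order reaction: 1/[CH₃CHO] = 1/[CH₃CHO]₀ + kt
Step 2: 1/[CH₃CHO] = 1/0.622 + 2.2 × 50
Step 3: 1/[CH₃CHO] = 1.608 + 110 = 111.6
Step 4: [CH₃CHO] = 1/111.6 = 0.00896 M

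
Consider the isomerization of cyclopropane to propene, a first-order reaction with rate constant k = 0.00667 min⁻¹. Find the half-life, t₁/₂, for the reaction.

103.9 min

Step 1: For a first-order reaction, t₁/₂ = ln(2)/k
Step 2: t₁/₂ = ln(2)/0.00667
Step 3: t₁/₂ = 0.6931/0.00667 = 103.9 min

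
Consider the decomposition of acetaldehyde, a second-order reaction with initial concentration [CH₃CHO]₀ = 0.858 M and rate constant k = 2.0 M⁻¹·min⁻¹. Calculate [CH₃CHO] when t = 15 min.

0.03209 M

Step 1: For a second-order reaction: 1/[CH₃CHO] = 1/[CH₃CHO]₀ + kt
Step 2: 1/[CH₃CHO] = 1/0.858 + 2.0 × 15
Step 3: 1/[CH₃CHO] = 1.166 + 30 = 31.17
Step 4: [CH₃CHO] = 1/31.17 = 0.03209 M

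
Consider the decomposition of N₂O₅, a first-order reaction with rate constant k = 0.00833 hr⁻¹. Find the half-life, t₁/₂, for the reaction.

83.21 hr

Step 1: For a first-order reaction, t₁/₂ = ln(2)/k
Step 2: t₁/₂ = ln(2)/0.00833
Step 3: t₁/₂ = 0.6931/0.00833 = 83.21 hr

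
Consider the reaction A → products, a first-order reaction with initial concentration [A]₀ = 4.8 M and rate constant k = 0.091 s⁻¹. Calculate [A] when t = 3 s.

3.653 M

Step 1: For a first-order reaction: [A] = [A]₀ × e^(-kt)
Step 2: [A] = 4.8 × e^(-0.091 × 3)
Step 3: [A] = 4.8 × e^(-0.273)
Step 4: [A] = 4.8 × 0.761093 = 3.653 M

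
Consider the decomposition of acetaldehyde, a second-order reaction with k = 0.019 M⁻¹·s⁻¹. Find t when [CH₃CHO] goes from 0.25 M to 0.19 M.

66.48 s

Step 1: For second-order: t = (1/[CH₃CHO] - 1/[CH₃CHO]₀)/k
Step 2: t = (1/0.19 - 1/0.25)/0.019
Step 3: t = (5.263 - 4)/0.019
Step 4: t = 1.263/0.019 = 66.48 s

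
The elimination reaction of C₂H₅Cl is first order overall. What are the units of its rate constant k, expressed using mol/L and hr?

hr⁻¹

Step 1: For overall order n, rate = k × (concentration)^n.
Step 2: Rate has units mol/L·hr⁻¹; concentration term has units (mol/L)^1.
Step 3: k = rate / (concentration)^n, so units of k = (mol/L)^(1-1)·hr⁻¹ = hr⁻¹.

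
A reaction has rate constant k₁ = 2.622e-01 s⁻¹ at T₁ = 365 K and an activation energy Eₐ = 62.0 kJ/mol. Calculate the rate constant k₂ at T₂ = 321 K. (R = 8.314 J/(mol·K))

1.594e-02 s⁻¹

Step 1: Use the two-temperature Arrhenius form: ln(k₂/k₁) = -Eₐ/R × (1/T₂ - 1/T₁)
Step 2: Convert Eₐ to J/mol: 62.0 kJ/mol = 62000 J/mol
Step 3: 1/T₂ - 1/T₁ = 1/321 - 1/365 = 3.755388e-04 K⁻¹
Step 4: ln(k₂/k₁) = -62000/8.314 × 3.755388e-04 = -2.80051
Step 5: k₂ = k₁ × exp(-2.80051) = 2.622e-01 × 6.07791e-02 = 1.594e-02 s⁻¹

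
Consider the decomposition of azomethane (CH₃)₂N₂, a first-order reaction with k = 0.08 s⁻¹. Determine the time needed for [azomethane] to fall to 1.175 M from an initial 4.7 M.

17.33 s

Step 1: For first-order: t = ln([azomethane]₀/[azomethane])/k
Step 2: t = ln(4.7/1.175)/0.08
Step 3: t = ln(4)/0.08
Step 4: t = 1.386/0.08 = 17.33 s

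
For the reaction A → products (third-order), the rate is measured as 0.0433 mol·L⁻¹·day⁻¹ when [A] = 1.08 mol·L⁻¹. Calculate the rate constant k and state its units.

0.03437 (mol·L⁻¹)⁻²·day⁻¹

Step 1: rate = k[A]^3, so k = rate / [A]^3.
Step 2: k = 0.0433 / (1.08)^3 = 0.0433 / 1.26.
Step 3: k = 0.03437 (mol·L⁻¹)⁻²·day⁻¹.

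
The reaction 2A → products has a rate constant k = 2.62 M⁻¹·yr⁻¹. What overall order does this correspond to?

second order (2)

Step 1: The units of k for an nth-order reaction are (concentration)^(1-n)·(time)⁻¹.
Step 2: Here k has units M⁻¹·yr⁻¹, so the concentration exponent is -1.
Step 3: 1 - n = -1 ⇒ n = 2. The reaction is second order.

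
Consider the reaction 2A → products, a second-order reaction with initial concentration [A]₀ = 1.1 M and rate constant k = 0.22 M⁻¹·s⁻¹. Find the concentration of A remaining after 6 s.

0.4486 M

Step 1: For a second-order reaction: 1/[A] = 1/[A]₀ + kt
Step 2: 1/[A] = 1/1.1 + 0.22 × 6
Step 3: 1/[A] = 0.9091 + 1.32 = 2.229
Step 4: [A] = 1/2.229 = 0.4486 M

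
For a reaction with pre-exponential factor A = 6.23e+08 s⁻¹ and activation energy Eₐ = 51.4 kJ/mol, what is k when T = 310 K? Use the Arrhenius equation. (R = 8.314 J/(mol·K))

1.36e+00 s⁻¹

Step 1: Use the Arrhenius equation: k = A × exp(-Eₐ/RT)
Step 2: Convert Eₐ to J/mol: 51.4 kJ/mol = 51400 J/mol
Step 3: Calculate the exponent: -Eₐ/(RT) = -51400/(8.314 × 310) = -19.94304
Step 4: k = 6.23e+08 × exp(-19.94304)
Step 5: k = 6.23e+08 × 2.18196e-09 = 1.3594e+00 s⁻¹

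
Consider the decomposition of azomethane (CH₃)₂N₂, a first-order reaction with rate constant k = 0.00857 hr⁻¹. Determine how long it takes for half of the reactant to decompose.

80.88 hr

Step 1: For a first-order reaction, t₁/₂ = ln(2)/k
Step 2: t₁/₂ = ln(2)/0.00857
Step 3: t₁/₂ = 0.6931/0.00857 = 80.88 hr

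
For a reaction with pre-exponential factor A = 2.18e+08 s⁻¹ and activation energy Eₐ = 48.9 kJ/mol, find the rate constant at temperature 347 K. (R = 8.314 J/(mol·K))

9.49e+00 s⁻¹

Step 1: Use the Arrhenius equation: k = A × exp(-Eₐ/RT)
Step 2: Convert Eₐ to J/mol: 48.9 kJ/mol = 48900 J/mol
Step 3: Calculate the exponent: -Eₐ/(RT) = -48900/(8.314 × 347) = -16.94999
Step 4: k = 2.18e+08 × exp(-16.94999)
Step 5: k = 2.18e+08 × 4.35224e-08 = 9.4879e+00 s⁻¹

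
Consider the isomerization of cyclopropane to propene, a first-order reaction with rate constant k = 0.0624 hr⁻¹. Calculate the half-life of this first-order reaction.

11.11 hr

Step 1: For a first-order reaction, t₁/₂ = ln(2)/k
Step 2: t₁/₂ = ln(2)/0.0624
Step 3: t₁/₂ = 0.6931/0.0624 = 11.11 hr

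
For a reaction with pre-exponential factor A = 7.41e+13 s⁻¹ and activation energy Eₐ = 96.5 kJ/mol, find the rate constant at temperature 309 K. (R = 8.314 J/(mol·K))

3.60e-03 s⁻¹

Step 1: Use the Arrhenius equation: k = A × exp(-Eₐ/RT)
Step 2: Convert Eₐ to J/mol: 96.5 kJ/mol = 96500 J/mol
Step 3: Calculate the exponent: -Eₐ/(RT) = -96500/(8.314 × 309) = -37.56287
Step 4: k = 7.41e+13 × exp(-37.56287)
Step 5: k = 7.41e+13 × 4.86019e-17 = 3.6014e-03 s⁻¹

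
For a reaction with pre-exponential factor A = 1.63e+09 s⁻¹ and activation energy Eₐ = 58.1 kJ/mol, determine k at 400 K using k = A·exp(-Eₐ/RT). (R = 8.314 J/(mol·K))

4.22e+01 s⁻¹

Step 1: Use the Arrhenius equation: k = A × exp(-Eₐ/RT)
Step 2: Convert Eₐ to J/mol: 58.1 kJ/mol = 58100 J/mol
Step 3: Calculate the exponent: -Eₐ/(RT) = -58100/(8.314 × 400) = -17.47053
Step 4: k = 1.63e+09 × exp(-17.47053)
Step 5: k = 1.63e+09 × 2.58610e-08 = 4.2153e+01 s⁻¹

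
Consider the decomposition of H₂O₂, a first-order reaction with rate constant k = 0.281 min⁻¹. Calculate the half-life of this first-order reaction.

2.467 min

Step 1: For a first-order reaction, t₁/₂ = ln(2)/k
Step 2: t₁/₂ = ln(2)/0.281
Step 3: t₁/₂ = 0.6931/0.281 = 2.467 min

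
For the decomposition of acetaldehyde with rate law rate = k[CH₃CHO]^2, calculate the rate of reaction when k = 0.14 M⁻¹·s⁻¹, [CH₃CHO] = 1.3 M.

0.2366 M/s

Step 1: Identify the rate law: rate = k[CH₃CHO]^2
Step 2: Substitute values: rate = 0.14 × (1.3)^2
Step 3: Calculate: rate = 0.14 × 1.69 = 0.2366 M/s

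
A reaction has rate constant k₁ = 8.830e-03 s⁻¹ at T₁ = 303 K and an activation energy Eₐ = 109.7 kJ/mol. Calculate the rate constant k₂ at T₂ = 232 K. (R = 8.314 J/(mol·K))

1.440e-08 s⁻¹

Step 1: Use the two-temperature Arrhenius form: ln(k₂/k₁) = -Eₐ/R × (1/T₂ - 1/T₁)
Step 2: Convert Eₐ to J/mol: 109.7 kJ/mol = 109700 J/mol
Step 3: 1/T₂ - 1/T₁ = 1/232 - 1/303 = 1.010015e-03 K⁻¹
Step 4: ln(k₂/k₁) = -109700/8.314 × 1.010015e-03 = -13.32676
Step 5: k₂ = k₁ × exp(-13.32676) = 8.830e-03 × 1.63028e-06 = 1.440e-08 s⁻¹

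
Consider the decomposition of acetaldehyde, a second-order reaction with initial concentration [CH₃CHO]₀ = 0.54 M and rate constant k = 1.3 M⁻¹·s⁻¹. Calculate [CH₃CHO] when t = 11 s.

0.06191 M

Step 1: For a second-order reaction: 1/[CH₃CHO] = 1/[CH₃CHO]₀ + kt
Step 2: 1/[CH₃CHO] = 1/0.54 + 1.3 × 11
Step 3: 1/[CH₃CHO] = 1.852 + 14.3 = 16.15
Step 4: [CH₃CHO] = 1/16.15 = 0.06191 M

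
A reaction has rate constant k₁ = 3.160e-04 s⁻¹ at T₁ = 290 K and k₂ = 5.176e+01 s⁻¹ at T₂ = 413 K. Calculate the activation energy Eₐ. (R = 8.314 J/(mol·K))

97.2 kJ/mol

Step 1: Use the two-temperature Arrhenius form: ln(k₂/k₁) = -Eₐ/R × (1/T₂ - 1/T₁)
Step 2: ln(k₂/k₁) = ln(5.176e+01/3.160e-04) = ln(163797) = 12.0064
Step 3: 1/T₂ - 1/T₁ = 1/413 - 1/290 = -1.026968e-03 K⁻¹
Step 4: Eₐ = -R × ln(k₂/k₁) / (1/T₂ - 1/T₁) = -8.314 × 12.0064 / -1.026968e-03
Step 5: Eₐ = 9.7200e+04 J/mol = 97.2 kJ/mol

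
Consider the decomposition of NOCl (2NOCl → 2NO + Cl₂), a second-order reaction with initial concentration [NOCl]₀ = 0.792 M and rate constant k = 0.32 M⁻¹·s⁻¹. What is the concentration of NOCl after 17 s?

0.1492 M

Step 1: For a second-order reaction: 1/[NOCl] = 1/[NOCl]₀ + kt
Step 2: 1/[NOCl] = 1/0.792 + 0.32 × 17
Step 3: 1/[NOCl] = 1.263 + 5.44 = 6.703
Step 4: [NOCl] = 1/6.703 = 0.1492 M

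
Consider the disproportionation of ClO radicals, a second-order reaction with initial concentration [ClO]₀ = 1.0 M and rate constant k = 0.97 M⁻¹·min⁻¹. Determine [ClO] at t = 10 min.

0.09346 M

Step 1: For a second-order reaction: 1/[ClO] = 1/[ClO]₀ + kt
Step 2: 1/[ClO] = 1/1.0 + 0.97 × 10
Step 3: 1/[ClO] = 1 + 9.7 = 10.7
Step 4: [ClO] = 1/10.7 = 0.09346 M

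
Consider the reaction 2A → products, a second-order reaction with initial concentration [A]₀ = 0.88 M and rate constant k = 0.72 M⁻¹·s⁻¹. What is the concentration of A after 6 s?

0.1833 M

Step 1: For a second-order reaction: 1/[A] = 1/[A]₀ + kt
Step 2: 1/[A] = 1/0.88 + 0.72 × 6
Step 3: 1/[A] = 1.136 + 4.32 = 5.456
Step 4: [A] = 1/5.456 = 0.1833 M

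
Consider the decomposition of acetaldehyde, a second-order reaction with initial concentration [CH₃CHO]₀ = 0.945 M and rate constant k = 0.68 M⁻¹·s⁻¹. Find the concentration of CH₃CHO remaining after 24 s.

0.05754 M

Step 1: For a second-order reaction: 1/[CH₃CHO] = 1/[CH₃CHO]₀ + kt
Step 2: 1/[CH₃CHO] = 1/0.945 + 0.68 × 24
Step 3: 1/[CH₃CHO] = 1.058 + 16.32 = 17.38
Step 4: [CH₃CHO] = 1/17.38 = 0.05754 M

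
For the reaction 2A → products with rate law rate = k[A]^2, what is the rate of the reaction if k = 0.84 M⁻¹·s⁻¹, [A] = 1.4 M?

1.646 M/s

Step 1: Identify the rate law: rate = k[A]^2
Step 2: Substitute values: rate = 0.84 × (1.4)^2
Step 3: Calculate: rate = 0.84 × 1.96 = 1.6464 M/s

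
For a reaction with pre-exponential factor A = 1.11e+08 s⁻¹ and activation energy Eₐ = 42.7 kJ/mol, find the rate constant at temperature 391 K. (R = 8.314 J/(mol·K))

2.19e+02 s⁻¹

Step 1: Use the Arrhenius equation: k = A × exp(-Eₐ/RT)
Step 2: Convert Eₐ to J/mol: 42.7 kJ/mol = 42700 J/mol
Step 3: Calculate the exponent: -Eₐ/(RT) = -42700/(8.314 × 391) = -13.13533
Step 4: k = 1.11e+08 × exp(-13.13533)
Step 5: k = 1.11e+08 × 1.97423e-06 = 2.1914e+02 s⁻¹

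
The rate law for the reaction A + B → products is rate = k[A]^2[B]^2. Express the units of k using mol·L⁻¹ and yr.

(mol·L⁻¹)⁻³·yr⁻¹

Step 1: Overall order = 2 + 2 = 4.
Step 2: rate has units mol·L⁻¹·yr⁻¹; [A]^2[B]^2 has units (mol·L⁻¹)^4.
Step 3: k = rate/([A]^2[B]^2), so units of k = (mol·L⁻¹)^(1-4)·yr⁻¹ = (mol·L⁻¹)⁻³·yr⁻¹.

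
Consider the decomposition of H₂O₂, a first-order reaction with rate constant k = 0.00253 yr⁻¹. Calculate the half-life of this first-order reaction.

274 yr

Step 1: For a first-order reaction, t₁/₂ = ln(2)/k
Step 2: t₁/₂ = ln(2)/0.00253
Step 3: t₁/₂ = 0.6931/0.00253 = 274 yr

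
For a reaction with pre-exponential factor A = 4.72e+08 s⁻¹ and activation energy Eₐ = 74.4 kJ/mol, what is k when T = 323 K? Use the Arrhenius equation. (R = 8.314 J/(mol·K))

4.38e-04 s⁻¹

Step 1: Use the Arrhenius equation: k = A × exp(-Eₐ/RT)
Step 2: Convert Eₐ to J/mol: 74.4 kJ/mol = 74400 J/mol
Step 3: Calculate the exponent: -Eₐ/(RT) = -74400/(8.314 × 323) = -27.70514
Step 4: k = 4.72e+08 × exp(-27.70514)
Step 5: k = 4.72e+08 × 9.28561e-13 = 4.3828e-04 s⁻¹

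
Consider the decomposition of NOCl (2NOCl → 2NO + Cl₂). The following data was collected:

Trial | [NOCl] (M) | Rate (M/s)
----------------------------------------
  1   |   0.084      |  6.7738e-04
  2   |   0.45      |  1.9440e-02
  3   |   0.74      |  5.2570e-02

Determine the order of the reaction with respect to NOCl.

second order (2)

Step 1: Compare trials to find order n where rate₂/rate₁ = ([NOCl]₂/[NOCl]₁)^n
Step 2: rate₂/rate₁ = 1.9440e-02/6.7738e-04 = 28.7
Step 3: [NOCl]₂/[NOCl]₁ = 0.45/0.084 = 5.357
Step 4: n = ln(28.7)/ln(5.357) = 2.00 ≈ 2
Step 5: The reaction is second order in NOCl.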